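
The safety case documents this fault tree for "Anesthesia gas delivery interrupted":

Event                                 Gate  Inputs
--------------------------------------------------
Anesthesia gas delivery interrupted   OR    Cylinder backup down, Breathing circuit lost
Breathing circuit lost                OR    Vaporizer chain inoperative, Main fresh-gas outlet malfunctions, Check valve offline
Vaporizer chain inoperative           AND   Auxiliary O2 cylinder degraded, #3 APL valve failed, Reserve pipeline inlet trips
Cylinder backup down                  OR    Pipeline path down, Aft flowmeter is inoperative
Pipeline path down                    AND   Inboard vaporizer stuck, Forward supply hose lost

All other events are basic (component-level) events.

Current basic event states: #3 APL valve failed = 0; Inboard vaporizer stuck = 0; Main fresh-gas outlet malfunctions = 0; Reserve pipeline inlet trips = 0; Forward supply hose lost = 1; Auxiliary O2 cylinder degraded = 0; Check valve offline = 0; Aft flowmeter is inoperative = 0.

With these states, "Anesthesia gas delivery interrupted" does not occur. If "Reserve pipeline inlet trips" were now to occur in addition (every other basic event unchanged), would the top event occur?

No

Counterfactual: set "Reserve pipeline inlet trips" to occurred.
Pipeline path down [AND]: Inboard vaporizer stuck=not, Forward supply hose lost=occurs → not all inputs occur → does not occur.
Cylinder backup down [OR]: Pipeline path down=not, Aft flowmeter is inoperative=not → no input occurs → does not occur.
Vaporizer chain inoperative [AND]: Auxiliary O2 cylinder degraded=not, #3 APL valve failed=not, Reserve pipeline inlet trips=occurs → not all inputs occur → does not occur.
Breathing circuit lost [OR]: Vaporizer chain inoperative=not, Main fresh-gas outlet malfunctions=not, Check valve offline=not → no input occurs → does not occur.
Anesthesia gas delivery interrupted [OR]: Cylinder backup down=not, Breathing circuit lost=not → no input occurs → does not occur.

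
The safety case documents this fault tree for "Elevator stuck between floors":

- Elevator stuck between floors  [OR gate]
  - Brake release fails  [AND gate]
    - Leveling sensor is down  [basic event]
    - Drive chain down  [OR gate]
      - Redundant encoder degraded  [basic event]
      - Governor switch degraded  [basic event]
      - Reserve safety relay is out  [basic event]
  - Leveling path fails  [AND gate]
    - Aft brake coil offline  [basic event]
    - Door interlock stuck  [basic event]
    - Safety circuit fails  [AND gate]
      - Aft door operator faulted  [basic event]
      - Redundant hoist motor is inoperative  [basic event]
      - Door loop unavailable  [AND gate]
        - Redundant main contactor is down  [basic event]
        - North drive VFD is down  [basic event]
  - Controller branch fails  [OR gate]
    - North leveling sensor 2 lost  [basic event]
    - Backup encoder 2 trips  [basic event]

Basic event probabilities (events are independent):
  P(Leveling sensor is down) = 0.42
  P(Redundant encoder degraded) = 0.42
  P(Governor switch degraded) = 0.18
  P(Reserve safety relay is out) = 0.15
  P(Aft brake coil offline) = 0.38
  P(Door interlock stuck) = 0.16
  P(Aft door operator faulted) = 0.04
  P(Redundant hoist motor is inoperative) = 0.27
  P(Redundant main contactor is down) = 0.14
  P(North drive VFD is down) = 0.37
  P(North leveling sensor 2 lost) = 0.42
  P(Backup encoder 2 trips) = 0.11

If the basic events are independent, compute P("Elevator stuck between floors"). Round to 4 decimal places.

0.6130

P(Drive chain down) [OR] = 1 − (1−0.42) × (1−0.18) × (1−0.15) = 0.595740
P(Brake release fails) [AND] = 0.42 × 0.595740 = 0.250211
P(Door loop unavailable) [AND] = 0.14 × 0.37 = 0.051800
P(Safety circuit fails) [AND] = 0.04 × 0.27 × 0.051800 = 0.000559
P(Leveling path fails) [AND] = 0.38 × 0.16 × 0.000559 = 0.000034
P(Controller branch fails) [OR] = 1 − (1−0.42) × (1−0.11) = 0.483800
P(Elevator stuck between floors) [OR] = 1 − (1−0.250211) × (1−0.000034) × (1−0.483800) = 0.612972
Rounded to 4 decimal places: P(Elevator stuck between floors) ≈ 0.6130.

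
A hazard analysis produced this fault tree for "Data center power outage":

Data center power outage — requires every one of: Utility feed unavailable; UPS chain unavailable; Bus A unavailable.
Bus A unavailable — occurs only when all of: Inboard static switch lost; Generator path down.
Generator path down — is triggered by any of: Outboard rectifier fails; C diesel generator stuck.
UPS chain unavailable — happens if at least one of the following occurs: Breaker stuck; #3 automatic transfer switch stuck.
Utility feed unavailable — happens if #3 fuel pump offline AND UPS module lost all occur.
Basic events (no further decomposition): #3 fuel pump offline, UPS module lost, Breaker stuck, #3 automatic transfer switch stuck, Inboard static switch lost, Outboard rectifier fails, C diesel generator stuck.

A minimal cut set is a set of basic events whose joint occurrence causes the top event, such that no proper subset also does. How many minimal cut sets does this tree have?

Utility feed unavailable [AND]: one cut set from each child combined → 1 × 1 = 1 cut set(s).
UPS chain unavailable [OR]: union of children's cut sets → 2 cut set(s).
Generator path down [OR]: union of children's cut sets → 2 cut set(s).
Bus A unavailable [AND]: one cut set from each child combined → 1 × 2 = 2 cut set(s).
Data center power outage [AND]: one cut set from each child combined → 1 × 2 × 2 = 4 cut set(s).
Minimal cut sets: {#3 fuel pump offline, Breaker stuck, Inboard static switch lost, Outboard rectifier fails, UPS module lost}; {#3 fuel pump offline, Breaker stuck, C diesel generator stuck, Inboard static switch lost, UPS module lost}; {#3 automatic transfer switch stuck, #3 fuel pump offline, Inboard static switch lost, Outboard rectifier fails, UPS module lost}; {#3 automatic transfer switch stuck, #3 fuel pump offline, C diesel generator stuck, Inboard static switch lost, UPS module lost}.

4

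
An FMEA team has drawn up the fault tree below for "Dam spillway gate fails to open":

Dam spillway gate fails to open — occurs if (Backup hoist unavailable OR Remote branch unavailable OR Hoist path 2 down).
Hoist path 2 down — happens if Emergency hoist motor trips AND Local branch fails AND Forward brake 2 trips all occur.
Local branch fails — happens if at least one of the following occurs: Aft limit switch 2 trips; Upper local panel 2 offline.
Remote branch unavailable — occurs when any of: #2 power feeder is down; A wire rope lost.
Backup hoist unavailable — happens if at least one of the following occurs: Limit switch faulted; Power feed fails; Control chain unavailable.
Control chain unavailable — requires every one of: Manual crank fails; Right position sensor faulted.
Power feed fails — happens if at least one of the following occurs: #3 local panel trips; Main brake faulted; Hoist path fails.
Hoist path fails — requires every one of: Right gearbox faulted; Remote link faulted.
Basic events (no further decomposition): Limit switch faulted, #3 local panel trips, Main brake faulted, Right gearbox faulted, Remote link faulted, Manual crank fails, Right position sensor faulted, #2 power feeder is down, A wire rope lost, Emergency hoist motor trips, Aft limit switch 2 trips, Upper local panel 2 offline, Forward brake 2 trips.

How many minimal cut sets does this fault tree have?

9

Hoist path fails [AND]: one cut set from each child combined → 1 × 1 = 1 cut set(s).
Power feed fails [OR]: union of children's cut sets → 3 cut set(s).
Control chain unavailable [AND]: one cut set from each child combined → 1 × 1 = 1 cut set(s).
Backup hoist unavailable [OR]: union of children's cut sets → 5 cut set(s).
Remote branch unavailable [OR]: union of children's cut sets → 2 cut set(s).
Local branch fails [OR]: union of children's cut sets → 2 cut set(s).
Hoist path 2 down [AND]: one cut set from each child combined → 1 × 2 × 1 = 2 cut set(s).
Dam spillway gate fails to open [OR]: union of children's cut sets → 9 cut set(s).
Minimal cut sets: {Limit switch faulted}; {#3 local panel trips}; {Main brake faulted}; {Remote link faulted, Right gearbox faulted}; {Manual crank fails, Right position sensor faulted}; {#2 power feeder is down}; {A wire rope lost}; {Aft limit switch 2 trips, Emergency hoist motor trips, Forward brake 2 trips}; {Emergency hoist motor trips, Forward brake 2 trips, Upper local panel 2 offline}.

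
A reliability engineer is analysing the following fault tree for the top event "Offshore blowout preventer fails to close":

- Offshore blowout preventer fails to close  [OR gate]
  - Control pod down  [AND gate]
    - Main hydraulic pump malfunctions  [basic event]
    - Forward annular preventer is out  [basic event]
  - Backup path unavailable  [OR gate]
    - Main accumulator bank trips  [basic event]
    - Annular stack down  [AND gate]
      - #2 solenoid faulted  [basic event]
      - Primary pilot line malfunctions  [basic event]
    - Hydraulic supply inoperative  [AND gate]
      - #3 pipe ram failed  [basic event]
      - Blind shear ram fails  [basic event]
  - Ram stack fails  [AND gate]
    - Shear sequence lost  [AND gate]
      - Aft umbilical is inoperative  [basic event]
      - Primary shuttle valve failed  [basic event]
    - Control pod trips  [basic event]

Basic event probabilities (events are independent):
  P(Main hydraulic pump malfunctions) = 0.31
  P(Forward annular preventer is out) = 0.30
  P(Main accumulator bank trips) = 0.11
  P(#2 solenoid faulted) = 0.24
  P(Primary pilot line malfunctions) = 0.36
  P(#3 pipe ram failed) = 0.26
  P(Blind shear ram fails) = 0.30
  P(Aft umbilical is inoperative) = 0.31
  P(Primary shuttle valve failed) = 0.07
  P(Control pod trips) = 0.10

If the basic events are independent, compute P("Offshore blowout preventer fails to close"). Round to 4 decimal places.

0.3215

P(Control pod down) [AND] = 0.31 × 0.30 = 0.093000
P(Annular stack down) [AND] = 0.24 × 0.36 = 0.086400
P(Hydraulic supply inoperative) [AND] = 0.26 × 0.30 = 0.078000
P(Backup path unavailable) [OR] = 1 − (1−0.11) × (1−0.086400) × (1−0.078000) = 0.250318
P(Shear sequence lost) [AND] = 0.31 × 0.07 = 0.021700
P(Ram stack fails) [AND] = 0.021700 × 0.10 = 0.002170
P(Offshore blowout preventer fails to close) [OR] = 1 − (1−0.093000) × (1−0.250318) × (1−0.002170) = 0.321514
Rounded to 4 decimal places: P(Offshore blowout preventer fails to close) ≈ 0.3215.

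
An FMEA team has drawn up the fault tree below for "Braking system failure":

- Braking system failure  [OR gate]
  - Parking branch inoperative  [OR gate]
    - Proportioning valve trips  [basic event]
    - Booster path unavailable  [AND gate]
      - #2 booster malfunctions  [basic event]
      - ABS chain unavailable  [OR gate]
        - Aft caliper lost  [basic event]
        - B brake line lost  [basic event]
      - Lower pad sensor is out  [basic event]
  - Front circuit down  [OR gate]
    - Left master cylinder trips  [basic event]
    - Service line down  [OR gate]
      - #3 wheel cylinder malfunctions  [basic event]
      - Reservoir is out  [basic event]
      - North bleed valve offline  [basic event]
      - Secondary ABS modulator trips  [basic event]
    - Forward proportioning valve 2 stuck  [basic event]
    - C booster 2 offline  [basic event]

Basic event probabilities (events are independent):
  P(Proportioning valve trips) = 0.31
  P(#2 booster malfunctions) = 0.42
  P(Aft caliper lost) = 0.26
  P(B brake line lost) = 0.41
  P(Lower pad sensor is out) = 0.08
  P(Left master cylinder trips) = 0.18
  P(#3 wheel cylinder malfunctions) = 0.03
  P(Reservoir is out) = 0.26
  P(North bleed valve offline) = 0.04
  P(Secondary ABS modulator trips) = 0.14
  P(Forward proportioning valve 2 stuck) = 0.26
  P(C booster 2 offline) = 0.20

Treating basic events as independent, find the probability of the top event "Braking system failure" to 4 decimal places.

0.8053

P(ABS chain unavailable) [OR] = 1 − (1−0.26) × (1−0.41) = 0.563400
P(Booster path unavailable) [AND] = 0.42 × 0.563400 × 0.08 = 0.018930
P(Parking branch inoperative) [OR] = 1 − (1−0.31) × (1−0.018930) = 0.323062
P(Service line down) [OR] = 1 − (1−0.03) × (1−0.26) × (1−0.04) × (1−0.14) = 0.407384
P(Front circuit down) [OR] = 1 − (1−0.18) × (1−0.407384) × (1−0.26) × (1−0.20) = 0.712320
P(Braking system failure) [OR] = 1 − (1−0.323062) × (1−0.712320) = 0.805258
Rounded to 4 decimal places: P(Braking system failure) ≈ 0.8053.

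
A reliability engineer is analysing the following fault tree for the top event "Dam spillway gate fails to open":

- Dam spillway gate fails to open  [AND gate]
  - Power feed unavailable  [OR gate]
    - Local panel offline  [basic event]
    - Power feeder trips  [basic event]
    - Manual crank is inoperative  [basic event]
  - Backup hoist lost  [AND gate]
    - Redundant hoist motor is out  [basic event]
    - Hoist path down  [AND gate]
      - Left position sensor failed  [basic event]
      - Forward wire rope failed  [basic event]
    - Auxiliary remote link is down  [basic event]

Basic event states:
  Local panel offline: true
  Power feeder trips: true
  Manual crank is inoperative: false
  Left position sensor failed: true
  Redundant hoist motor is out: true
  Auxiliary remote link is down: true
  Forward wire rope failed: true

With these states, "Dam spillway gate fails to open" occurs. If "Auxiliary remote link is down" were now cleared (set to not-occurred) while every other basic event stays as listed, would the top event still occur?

Counterfactual: set "Auxiliary remote link is down" to not occurred.
Power feed unavailable [OR]: Local panel offline=occurs, Power feeder trips=occurs, Manual crank is inoperative=not → at least one input occurs → occurs.
Hoist path down [AND]: Left position sensor failed=occurs, Forward wire rope failed=occurs → all inputs occur → occurs.
Backup hoist lost [AND]: Redundant hoist motor is out=occurs, Hoist path down=occurs, Auxiliary remote link is down=not → not all inputs occur → does not occur.
Dam spillway gate fails to open [AND]: Power feed unavailable=occurs, Backup hoist lost=not → not all inputs occur → does not occur.

No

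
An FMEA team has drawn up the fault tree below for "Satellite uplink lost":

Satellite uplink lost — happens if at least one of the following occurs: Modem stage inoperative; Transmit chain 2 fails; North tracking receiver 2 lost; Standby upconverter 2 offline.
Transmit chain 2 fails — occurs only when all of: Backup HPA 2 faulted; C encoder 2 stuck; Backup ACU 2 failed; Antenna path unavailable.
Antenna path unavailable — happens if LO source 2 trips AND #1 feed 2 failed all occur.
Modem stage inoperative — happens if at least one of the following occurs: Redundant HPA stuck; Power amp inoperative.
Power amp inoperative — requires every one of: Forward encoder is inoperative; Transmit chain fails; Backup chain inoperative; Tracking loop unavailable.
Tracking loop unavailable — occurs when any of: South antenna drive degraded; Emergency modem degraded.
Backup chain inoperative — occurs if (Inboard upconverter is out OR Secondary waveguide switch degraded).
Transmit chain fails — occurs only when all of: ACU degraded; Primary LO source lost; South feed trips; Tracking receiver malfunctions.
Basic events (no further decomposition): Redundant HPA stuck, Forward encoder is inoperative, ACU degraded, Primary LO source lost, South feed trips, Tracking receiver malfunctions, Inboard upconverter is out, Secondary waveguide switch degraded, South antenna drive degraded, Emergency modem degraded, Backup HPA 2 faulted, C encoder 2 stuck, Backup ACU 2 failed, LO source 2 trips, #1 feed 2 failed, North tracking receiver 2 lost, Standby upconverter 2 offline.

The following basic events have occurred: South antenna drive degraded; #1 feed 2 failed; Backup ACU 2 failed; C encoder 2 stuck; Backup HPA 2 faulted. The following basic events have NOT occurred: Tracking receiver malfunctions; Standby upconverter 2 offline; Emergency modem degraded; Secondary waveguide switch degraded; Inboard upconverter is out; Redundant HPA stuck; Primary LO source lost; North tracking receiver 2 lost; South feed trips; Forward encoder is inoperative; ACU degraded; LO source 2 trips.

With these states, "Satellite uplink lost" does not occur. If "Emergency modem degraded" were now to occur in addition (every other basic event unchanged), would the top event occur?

Counterfactual: set "Emergency modem degraded" to occurred.
Transmit chain fails [AND]: ACU degraded=not, Primary LO source lost=not, South feed trips=not, Tracking receiver malfunctions=not → not all inputs occur → does not occur.
Backup chain inoperative [OR]: Inboard upconverter is out=not, Secondary waveguide switch degraded=not → no input occurs → does not occur.
Tracking loop unavailable [OR]: South antenna drive degraded=occurs, Emergency modem degraded=occurs → at least one input occurs → occurs.
Power amp inoperative [AND]: Forward encoder is inoperative=not, Transmit chain fails=not, Backup chain inoperative=not, Tracking loop unavailable=occurs → not all inputs occur → does not occur.
Modem stage inoperative [OR]: Redundant HPA stuck=not, Power amp inoperative=not → no input occurs → does not occur.
Antenna path unavailable [AND]: LO source 2 trips=not, #1 feed 2 failed=occurs → not all inputs occur → does not occur.
Transmit chain 2 fails [AND]: Backup HPA 2 faulted=occurs, C encoder 2 stuck=occurs, Backup ACU 2 failed=occurs, Antenna path unavailable=not → not all inputs occur → does not occur.
Satellite uplink lost [OR]: Modem stage inoperative=not, Transmit chain 2 fails=not, North tracking receiver 2 lost=not, Standby upconverter 2 offline=not → no input occurs → does not occur.

No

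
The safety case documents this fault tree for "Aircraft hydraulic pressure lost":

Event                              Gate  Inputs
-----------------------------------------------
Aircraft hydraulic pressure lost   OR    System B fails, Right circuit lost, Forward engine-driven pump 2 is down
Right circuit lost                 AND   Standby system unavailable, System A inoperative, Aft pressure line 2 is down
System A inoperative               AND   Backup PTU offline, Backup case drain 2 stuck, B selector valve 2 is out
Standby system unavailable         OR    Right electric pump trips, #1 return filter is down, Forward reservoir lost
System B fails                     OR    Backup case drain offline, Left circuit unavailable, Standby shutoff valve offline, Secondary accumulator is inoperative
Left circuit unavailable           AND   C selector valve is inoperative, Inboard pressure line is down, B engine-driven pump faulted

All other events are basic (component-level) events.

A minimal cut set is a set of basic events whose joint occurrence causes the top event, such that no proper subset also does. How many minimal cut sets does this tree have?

Left circuit unavailable [AND]: one cut set from each child combined → 1 × 1 × 1 = 1 cut set(s).
System B fails [OR]: union of children's cut sets → 4 cut set(s).
Standby system unavailable [OR]: union of children's cut sets → 3 cut set(s).
System A inoperative [AND]: one cut set from each child combined → 1 × 1 × 1 = 1 cut set(s).
Right circuit lost [AND]: one cut set from each child combined → 3 × 1 × 1 = 3 cut set(s).
Aircraft hydraulic pressure lost [OR]: union of children's cut sets → 8 cut set(s).
Minimal cut sets: {Backup case drain offline}; {B engine-driven pump faulted, C selector valve is inoperative, Inboard pressure line is down}; {Standby shutoff valve offline}; {Secondary accumulator is inoperative}; {Aft pressure line 2 is down, B selector valve 2 is out, Backup PTU offline, Backup case drain 2 stuck, Right electric pump trips}; {#1 return filter is down, Aft pressure line 2 is down, B selector valve 2 is out, Backup PTU offline, Backup case drain 2 stuck}; {Aft pressure line 2 is down, B selector valve 2 is out, Backup PTU offline, Backup case drain 2 stuck, Forward reservoir lost}; {Forward engine-driven pump 2 is down}.

8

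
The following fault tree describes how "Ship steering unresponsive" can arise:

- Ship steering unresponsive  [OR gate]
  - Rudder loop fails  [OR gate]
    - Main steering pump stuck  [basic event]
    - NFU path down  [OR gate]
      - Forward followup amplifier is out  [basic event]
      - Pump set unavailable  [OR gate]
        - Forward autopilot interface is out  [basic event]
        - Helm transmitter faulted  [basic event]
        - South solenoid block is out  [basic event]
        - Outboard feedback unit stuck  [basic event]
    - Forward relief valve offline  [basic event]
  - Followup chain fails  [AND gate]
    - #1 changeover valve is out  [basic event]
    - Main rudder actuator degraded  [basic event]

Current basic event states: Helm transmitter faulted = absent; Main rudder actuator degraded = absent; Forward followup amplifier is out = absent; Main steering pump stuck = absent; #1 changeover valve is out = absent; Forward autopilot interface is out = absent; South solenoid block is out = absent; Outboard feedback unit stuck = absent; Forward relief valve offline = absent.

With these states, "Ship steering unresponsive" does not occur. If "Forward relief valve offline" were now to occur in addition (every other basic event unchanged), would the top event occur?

Counterfactual: set "Forward relief valve offline" to occurred.
Pump set unavailable [OR]: Forward autopilot interface is out=not, Helm transmitter faulted=not, South solenoid block is out=not, Outboard feedback unit stuck=not → no input occurs → does not occur.
NFU path down [OR]: Forward followup amplifier is out=not, Pump set unavailable=not → no input occurs → does not occur.
Rudder loop fails [OR]: Main steering pump stuck=not, NFU path down=not, Forward relief valve offline=occurs → at least one input occurs → occurs.
Followup chain fails [AND]: #1 changeover valve is out=not, Main rudder actuator degraded=not → not all inputs occur → does not occur.
Ship steering unresponsive [OR]: Rudder loop fails=occurs, Followup chain fails=not → at least one input occurs → occurs.

Yes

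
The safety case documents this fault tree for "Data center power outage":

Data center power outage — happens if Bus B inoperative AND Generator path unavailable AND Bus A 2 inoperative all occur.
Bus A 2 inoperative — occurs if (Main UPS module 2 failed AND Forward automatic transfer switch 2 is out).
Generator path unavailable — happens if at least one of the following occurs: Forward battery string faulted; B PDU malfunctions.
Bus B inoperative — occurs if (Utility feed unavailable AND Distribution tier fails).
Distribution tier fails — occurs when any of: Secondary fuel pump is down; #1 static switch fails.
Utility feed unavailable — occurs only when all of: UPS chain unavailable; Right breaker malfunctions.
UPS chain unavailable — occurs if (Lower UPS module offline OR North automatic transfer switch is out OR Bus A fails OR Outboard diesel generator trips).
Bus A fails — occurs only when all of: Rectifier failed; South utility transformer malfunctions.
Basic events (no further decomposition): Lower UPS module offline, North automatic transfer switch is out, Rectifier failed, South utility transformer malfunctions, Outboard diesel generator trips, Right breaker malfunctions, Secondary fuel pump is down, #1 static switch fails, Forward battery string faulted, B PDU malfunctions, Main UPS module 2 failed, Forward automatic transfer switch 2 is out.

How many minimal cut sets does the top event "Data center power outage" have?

Bus A fails [AND]: one cut set from each child combined → 1 × 1 = 1 cut set(s).
UPS chain unavailable [OR]: union of children's cut sets → 4 cut set(s).
Utility feed unavailable [AND]: one cut set from each child combined → 4 × 1 = 4 cut set(s).
Distribution tier fails [OR]: union of children's cut sets → 2 cut set(s).
Bus B inoperative [AND]: one cut set from each child combined → 4 × 2 = 8 cut set(s).
Generator path unavailable [OR]: union of children's cut sets → 2 cut set(s).
Bus A 2 inoperative [AND]: one cut set from each child combined → 1 × 1 = 1 cut set(s).
Data center power outage [AND]: one cut set from each child combined → 8 × 2 × 1 = 16 cut set(s).

16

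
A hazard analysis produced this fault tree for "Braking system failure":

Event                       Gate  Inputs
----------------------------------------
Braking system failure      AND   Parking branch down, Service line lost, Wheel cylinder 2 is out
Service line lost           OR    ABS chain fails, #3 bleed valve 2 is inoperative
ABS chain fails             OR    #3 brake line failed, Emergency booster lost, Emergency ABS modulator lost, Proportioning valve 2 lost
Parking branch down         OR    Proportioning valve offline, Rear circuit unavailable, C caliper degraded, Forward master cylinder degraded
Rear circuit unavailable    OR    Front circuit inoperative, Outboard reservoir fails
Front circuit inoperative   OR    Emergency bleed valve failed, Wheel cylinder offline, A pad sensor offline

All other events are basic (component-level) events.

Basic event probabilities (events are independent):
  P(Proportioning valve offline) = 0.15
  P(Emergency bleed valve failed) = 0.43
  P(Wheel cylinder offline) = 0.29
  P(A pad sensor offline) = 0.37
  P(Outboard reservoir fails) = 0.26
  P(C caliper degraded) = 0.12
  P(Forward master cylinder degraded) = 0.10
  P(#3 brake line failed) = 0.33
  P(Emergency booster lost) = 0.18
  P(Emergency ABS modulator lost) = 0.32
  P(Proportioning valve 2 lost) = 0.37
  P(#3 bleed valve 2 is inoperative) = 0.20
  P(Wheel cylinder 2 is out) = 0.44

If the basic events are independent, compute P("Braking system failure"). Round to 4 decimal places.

0.3118

P(Front circuit inoperative) [OR] = 1 − (1−0.43) × (1−0.29) × (1−0.37) = 0.745039
P(Rear circuit unavailable) [OR] = 1 − (1−0.745039) × (1−0.26) = 0.811329
P(Parking branch down) [OR] = 1 − (1−0.15) × (1−0.811329) × (1−0.12) × (1−0.10) = 0.872987
P(ABS chain fails) [OR] = 1 − (1−0.33) × (1−0.18) × (1−0.32) × (1−0.37) = 0.764637
P(Service line lost) [OR] = 1 − (1−0.764637) × (1−0.20) = 0.811710
P(Braking system failure) [AND] = 0.872987 × 0.811710 × 0.44 = 0.311789
Rounded to 4 decimal places: P(Braking system failure) ≈ 0.3118.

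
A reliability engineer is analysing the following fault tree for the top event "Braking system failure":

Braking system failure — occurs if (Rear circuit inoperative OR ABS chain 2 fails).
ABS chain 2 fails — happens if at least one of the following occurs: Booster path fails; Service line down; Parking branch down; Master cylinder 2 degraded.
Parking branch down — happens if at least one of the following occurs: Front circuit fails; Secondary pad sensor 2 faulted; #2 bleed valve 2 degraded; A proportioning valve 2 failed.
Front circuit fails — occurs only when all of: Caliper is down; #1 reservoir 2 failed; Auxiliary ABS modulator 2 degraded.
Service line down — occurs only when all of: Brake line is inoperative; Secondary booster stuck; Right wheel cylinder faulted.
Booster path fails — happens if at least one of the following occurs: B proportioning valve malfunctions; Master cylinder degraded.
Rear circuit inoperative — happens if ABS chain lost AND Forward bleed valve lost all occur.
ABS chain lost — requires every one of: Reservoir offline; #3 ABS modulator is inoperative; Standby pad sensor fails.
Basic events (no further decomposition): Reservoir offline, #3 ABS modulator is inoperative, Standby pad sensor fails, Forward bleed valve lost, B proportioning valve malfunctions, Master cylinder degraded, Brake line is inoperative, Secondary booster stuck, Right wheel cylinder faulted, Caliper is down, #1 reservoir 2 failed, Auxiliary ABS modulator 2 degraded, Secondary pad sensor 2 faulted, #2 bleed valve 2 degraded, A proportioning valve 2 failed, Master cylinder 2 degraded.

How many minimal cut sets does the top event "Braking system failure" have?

9

ABS chain lost [AND]: one cut set from each child combined → 1 × 1 × 1 = 1 cut set(s).
Rear circuit inoperative [AND]: one cut set from each child combined → 1 × 1 = 1 cut set(s).
Booster path fails [OR]: union of children's cut sets → 2 cut set(s).
Service line down [AND]: one cut set from each child combined → 1 × 1 × 1 = 1 cut set(s).
Front circuit fails [AND]: one cut set from each child combined → 1 × 1 × 1 = 1 cut set(s).
Parking branch down [OR]: union of children's cut sets → 4 cut set(s).
ABS chain 2 fails [OR]: union of children's cut sets → 8 cut set(s).
Braking system failure [OR]: union of children's cut sets → 9 cut set(s).
Minimal cut sets: {#3 ABS modulator is inoperative, Forward bleed valve lost, Reservoir offline, Standby pad sensor fails}; {B proportioning valve malfunctions}; {Master cylinder degraded}; {Brake line is inoperative, Right wheel cylinder faulted, Secondary booster stuck}; {#1 reservoir 2 failed, Auxiliary ABS modulator 2 degraded, Caliper is down}; {Secondary pad sensor 2 faulted}; {#2 bleed valve 2 degraded}; {A proportioning valve 2 failed}; {Master cylinder 2 degraded}.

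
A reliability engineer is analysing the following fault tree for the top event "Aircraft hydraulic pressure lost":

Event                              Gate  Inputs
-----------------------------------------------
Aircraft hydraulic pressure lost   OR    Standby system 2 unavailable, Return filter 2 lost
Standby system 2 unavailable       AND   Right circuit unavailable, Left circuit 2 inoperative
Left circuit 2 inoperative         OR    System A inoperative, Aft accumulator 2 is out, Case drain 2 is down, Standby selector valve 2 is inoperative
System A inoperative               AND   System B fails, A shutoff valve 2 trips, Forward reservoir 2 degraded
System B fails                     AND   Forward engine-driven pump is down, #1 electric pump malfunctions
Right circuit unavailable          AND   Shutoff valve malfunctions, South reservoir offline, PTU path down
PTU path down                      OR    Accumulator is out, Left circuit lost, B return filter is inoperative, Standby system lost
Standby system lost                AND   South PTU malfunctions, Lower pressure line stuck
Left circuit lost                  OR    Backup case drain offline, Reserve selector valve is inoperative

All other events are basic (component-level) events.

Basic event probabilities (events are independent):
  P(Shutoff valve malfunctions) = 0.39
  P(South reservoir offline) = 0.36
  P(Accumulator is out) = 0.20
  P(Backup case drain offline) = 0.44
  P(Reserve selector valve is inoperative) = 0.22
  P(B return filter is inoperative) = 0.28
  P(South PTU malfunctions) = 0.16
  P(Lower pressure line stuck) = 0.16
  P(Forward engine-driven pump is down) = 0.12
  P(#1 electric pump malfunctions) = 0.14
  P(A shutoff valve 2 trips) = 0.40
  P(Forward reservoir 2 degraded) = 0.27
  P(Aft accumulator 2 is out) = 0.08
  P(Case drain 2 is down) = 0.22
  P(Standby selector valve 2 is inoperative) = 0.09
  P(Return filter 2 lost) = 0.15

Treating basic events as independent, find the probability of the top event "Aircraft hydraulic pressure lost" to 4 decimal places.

P(Left circuit lost) [OR] = 1 − (1−0.44) × (1−0.22) = 0.563200
P(Standby system lost) [AND] = 0.16 × 0.16 = 0.025600
P(PTU path down) [OR] = 1 − (1−0.20) × (1−0.563200) × (1−0.28) × (1−0.025600) = 0.754844
P(Right circuit unavailable) [AND] = 0.39 × 0.36 × 0.754844 = 0.105980
P(System B fails) [AND] = 0.12 × 0.14 = 0.016800
P(System A inoperative) [AND] = 0.016800 × 0.40 × 0.27 = 0.001814
P(Left circuit 2 inoperative) [OR] = 1 − (1−0.001814) × (1−0.08) × (1−0.22) × (1−0.09) = 0.348169
P(Standby system 2 unavailable) [AND] = 0.105980 × 0.348169 = 0.036899
P(Aircraft hydraulic pressure lost) [OR] = 1 − (1−0.036899) × (1−0.15) = 0.181364
Rounded to 4 decimal places: P(Aircraft hydraulic pressure lost) ≈ 0.1814.

0.1814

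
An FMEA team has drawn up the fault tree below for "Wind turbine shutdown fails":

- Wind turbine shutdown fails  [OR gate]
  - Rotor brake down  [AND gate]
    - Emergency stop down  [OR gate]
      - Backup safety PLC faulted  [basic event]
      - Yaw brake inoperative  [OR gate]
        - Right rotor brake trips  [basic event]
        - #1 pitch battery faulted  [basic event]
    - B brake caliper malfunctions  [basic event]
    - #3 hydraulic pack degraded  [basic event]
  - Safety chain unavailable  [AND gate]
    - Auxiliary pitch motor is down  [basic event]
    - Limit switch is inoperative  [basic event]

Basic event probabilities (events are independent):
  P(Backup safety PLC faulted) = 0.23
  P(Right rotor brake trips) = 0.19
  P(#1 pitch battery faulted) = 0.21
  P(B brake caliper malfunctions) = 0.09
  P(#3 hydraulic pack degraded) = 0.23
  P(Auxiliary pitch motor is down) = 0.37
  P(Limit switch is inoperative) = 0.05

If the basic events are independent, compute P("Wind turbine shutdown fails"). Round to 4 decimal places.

P(Yaw brake inoperative) [OR] = 1 − (1−0.19) × (1−0.21) = 0.360100
P(Emergency stop down) [OR] = 1 − (1−0.23) × (1−0.360100) = 0.507277
P(Rotor brake down) [AND] = 0.507277 × 0.09 × 0.23 = 0.010501
P(Safety chain unavailable) [AND] = 0.37 × 0.05 = 0.018500
P(Wind turbine shutdown fails) [OR] = 1 − (1−0.010501) × (1−0.018500) = 0.028807
Rounded to 4 decimal places: P(Wind turbine shutdown fails) ≈ 0.0288.

0.0288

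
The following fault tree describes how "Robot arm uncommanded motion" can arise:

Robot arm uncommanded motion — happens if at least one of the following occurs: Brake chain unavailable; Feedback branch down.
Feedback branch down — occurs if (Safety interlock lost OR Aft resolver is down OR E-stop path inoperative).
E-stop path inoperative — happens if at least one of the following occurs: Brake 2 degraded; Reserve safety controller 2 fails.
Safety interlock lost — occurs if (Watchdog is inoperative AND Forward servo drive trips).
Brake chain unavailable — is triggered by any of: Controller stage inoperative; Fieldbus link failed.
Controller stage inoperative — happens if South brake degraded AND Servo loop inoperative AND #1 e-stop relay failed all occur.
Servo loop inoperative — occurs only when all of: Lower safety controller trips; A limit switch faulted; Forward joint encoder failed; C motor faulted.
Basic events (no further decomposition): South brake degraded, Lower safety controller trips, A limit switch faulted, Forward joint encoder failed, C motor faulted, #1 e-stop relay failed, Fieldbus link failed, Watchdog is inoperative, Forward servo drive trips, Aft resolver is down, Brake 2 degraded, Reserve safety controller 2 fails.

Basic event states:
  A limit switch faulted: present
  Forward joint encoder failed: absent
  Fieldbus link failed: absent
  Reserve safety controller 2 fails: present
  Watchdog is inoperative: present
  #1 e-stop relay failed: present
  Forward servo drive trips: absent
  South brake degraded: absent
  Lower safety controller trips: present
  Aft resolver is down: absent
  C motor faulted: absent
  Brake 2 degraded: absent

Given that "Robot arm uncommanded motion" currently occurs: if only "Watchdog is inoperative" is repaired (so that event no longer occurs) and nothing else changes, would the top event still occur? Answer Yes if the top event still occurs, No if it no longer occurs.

Yes

Counterfactual: set "Watchdog is inoperative" to not occurred.
Servo loop inoperative [AND]: Lower safety controller trips=occurs, A limit switch faulted=occurs, Forward joint encoder failed=not, C motor faulted=not → not all inputs occur → does not occur.
Controller stage inoperative [AND]: South brake degraded=not, Servo loop inoperative=not, #1 e-stop relay failed=occurs → not all inputs occur → does not occur.
Brake chain unavailable [OR]: Controller stage inoperative=not, Fieldbus link failed=not → no input occurs → does not occur.
Safety interlock lost [AND]: Watchdog is inoperative=not, Forward servo drive trips=not → not all inputs occur → does not occur.
E-stop path inoperative [OR]: Brake 2 degraded=not, Reserve safety controller 2 fails=occurs → at least one input occurs → occurs.
Feedback branch down [OR]: Safety interlock lost=not, Aft resolver is down=not, E-stop path inoperative=occurs → at least one input occurs → occurs.
Robot arm uncommanded motion [OR]: Brake chain unavailable=not, Feedback branch down=occurs → at least one input occurs → occurs.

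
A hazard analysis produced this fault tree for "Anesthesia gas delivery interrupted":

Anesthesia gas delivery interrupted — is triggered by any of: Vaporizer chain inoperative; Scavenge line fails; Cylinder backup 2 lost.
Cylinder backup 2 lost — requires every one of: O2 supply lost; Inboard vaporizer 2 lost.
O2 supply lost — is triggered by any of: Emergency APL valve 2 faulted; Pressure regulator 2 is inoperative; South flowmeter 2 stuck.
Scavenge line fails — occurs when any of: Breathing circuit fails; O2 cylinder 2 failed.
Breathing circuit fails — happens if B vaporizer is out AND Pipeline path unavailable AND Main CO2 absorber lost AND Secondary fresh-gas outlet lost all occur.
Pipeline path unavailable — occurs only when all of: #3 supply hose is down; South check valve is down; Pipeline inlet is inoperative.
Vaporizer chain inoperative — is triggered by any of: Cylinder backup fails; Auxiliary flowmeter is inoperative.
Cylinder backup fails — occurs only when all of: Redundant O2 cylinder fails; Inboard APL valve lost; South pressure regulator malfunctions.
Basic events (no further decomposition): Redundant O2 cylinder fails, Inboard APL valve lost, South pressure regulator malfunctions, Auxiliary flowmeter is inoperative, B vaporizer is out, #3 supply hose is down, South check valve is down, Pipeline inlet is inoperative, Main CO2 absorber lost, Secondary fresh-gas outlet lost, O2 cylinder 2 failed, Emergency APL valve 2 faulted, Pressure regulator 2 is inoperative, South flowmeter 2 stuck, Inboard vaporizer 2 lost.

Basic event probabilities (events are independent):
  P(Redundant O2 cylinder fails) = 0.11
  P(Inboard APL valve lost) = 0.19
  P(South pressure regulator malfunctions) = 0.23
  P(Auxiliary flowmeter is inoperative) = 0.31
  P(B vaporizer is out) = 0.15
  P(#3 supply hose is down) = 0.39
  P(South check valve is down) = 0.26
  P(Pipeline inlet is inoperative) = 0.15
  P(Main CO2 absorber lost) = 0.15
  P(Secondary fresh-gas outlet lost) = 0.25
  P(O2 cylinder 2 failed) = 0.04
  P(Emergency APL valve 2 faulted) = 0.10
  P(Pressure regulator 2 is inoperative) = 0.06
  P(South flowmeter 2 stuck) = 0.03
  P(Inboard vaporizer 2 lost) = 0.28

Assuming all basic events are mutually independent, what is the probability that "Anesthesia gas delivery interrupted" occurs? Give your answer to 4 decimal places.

P(Cylinder backup fails) [AND] = 0.11 × 0.19 × 0.23 = 0.004807
P(Vaporizer chain inoperative) [OR] = 1 − (1−0.004807) × (1−0.31) = 0.313317
P(Pipeline path unavailable) [AND] = 0.39 × 0.26 × 0.15 = 0.015210
P(Breathing circuit fails) [AND] = 0.15 × 0.015210 × 0.15 × 0.25 = 0.000086
P(Scavenge line fails) [OR] = 1 − (1−0.000086) × (1−0.04) = 0.040083
P(O2 supply lost) [OR] = 1 − (1−0.10) × (1−0.06) × (1−0.03) = 0.179380
P(Cylinder backup 2 lost) [AND] = 0.179380 × 0.28 = 0.050226
P(Anesthesia gas delivery interrupted) [OR] = 1 − (1−0.313317) × (1−0.040083) × (1−0.050226) = 0.373948
Rounded to 4 decimal places: P(Anesthesia gas delivery interrupted) ≈ 0.3739.

0.3739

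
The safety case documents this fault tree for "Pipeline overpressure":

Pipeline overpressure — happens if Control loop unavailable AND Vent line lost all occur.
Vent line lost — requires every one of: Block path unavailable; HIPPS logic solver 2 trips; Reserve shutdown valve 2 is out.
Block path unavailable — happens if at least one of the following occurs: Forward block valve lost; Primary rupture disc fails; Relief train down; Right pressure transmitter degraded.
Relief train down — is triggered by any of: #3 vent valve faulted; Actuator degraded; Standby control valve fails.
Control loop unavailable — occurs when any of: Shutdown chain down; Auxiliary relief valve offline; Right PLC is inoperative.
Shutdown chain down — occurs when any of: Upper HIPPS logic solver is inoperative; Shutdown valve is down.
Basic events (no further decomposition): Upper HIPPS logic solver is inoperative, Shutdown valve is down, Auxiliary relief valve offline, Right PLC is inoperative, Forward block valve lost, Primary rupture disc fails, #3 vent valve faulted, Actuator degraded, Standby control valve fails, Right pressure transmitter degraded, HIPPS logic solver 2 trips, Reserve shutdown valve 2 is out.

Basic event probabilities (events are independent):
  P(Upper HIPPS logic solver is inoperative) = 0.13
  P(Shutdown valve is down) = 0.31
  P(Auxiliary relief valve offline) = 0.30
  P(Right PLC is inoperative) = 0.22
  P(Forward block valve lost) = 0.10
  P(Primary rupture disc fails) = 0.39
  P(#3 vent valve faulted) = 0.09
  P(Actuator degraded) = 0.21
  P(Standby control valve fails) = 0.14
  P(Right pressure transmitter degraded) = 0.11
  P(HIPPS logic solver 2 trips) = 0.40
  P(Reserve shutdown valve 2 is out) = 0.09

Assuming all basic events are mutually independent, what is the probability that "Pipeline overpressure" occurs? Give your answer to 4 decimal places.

0.0169

P(Shutdown chain down) [OR] = 1 − (1−0.13) × (1−0.31) = 0.399700
P(Control loop unavailable) [OR] = 1 − (1−0.399700) × (1−0.30) × (1−0.22) = 0.672236
P(Relief train down) [OR] = 1 − (1−0.09) × (1−0.21) × (1−0.14) = 0.381746
P(Block path unavailable) [OR] = 1 − (1−0.10) × (1−0.39) × (1−0.381746) × (1−0.11) = 0.697915
P(Vent line lost) [AND] = 0.697915 × 0.40 × 0.09 = 0.025125
P(Pipeline overpressure) [AND] = 0.672236 × 0.025125 = 0.016890
Rounded to 4 decimal places: P(Pipeline overpressure) ≈ 0.0169.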